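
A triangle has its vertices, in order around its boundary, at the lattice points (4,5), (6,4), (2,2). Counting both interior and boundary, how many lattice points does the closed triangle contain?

7

By the shoelace formula, twice the signed area is |[4·4 − 6·5] + [6·2 − 2·4] + [2·5 − 4·2]| = 8, so the area is 4.
Along each edge there are gcd(|Δx|,|Δy|)+1 lattice points, so counting each shared vertex once the boundary has gcd(2,1) + gcd(4,2) + gcd(2,3) = 1+2+1 = 4.
Pick's theorem gives I = A − B/2 + 1 = 4 − 4/2 + 1 = 3, so the closed region contains I + B = 3 + 4 = 7 lattice points.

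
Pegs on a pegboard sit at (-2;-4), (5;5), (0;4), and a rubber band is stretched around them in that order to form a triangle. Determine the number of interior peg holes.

By the shoelace formula, twice the signed area is |[(-2)·5 − 5·(-4)] + [5·4 − 0·5] + [0·(-4) − (-2)·4]| = 38, so the area is 19.
Along each edge there are gcd(|Δx|,|Δy|)+1 lattice points, so counting each shared vertex once the boundary has gcd(7,9) + gcd(5,1) + gcd(2,8) = 1+1+2 = 4.
By Pick's theorem A = I + B/2 − 1, so I = 19 − 4/2 + 1 = 18.

18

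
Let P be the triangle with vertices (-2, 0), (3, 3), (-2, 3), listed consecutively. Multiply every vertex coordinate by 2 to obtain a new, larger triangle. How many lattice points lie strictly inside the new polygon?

22

By the shoelace formula, twice the signed area is |((-2)·3 − 3·0) + (3·3 − (-2)·3) + ((-2)·0 − (-2)·3)| = 15, so the area is 15/2.
The number of boundary lattice points is Σ gcd(|Δx|,|Δy|) = gcd(5,3) + gcd(5,0) + gcd(0,3) = 1+5+3 = 9.
Scaling by 2 multiplies the area by 2² = 4 (so the new area is 30) and multiplies the boundary lattice-point count by 2, giving 18.
By Pick's theorem, the interior count of the dilated polygon is 30 − 18/2 + 1 = 22.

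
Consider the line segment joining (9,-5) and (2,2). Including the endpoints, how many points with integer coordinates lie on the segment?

The number of lattice points on a segment between lattice points is gcd(|Δx|,|Δy|) + 1 = gcd(7,7) + 1 = 7 + 1 = 8.

8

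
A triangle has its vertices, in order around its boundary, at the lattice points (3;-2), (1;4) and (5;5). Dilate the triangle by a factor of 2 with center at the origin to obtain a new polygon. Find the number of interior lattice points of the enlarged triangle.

49

The shoelace formula gives twice the area as |[3·4 − 1·(-2)] + [1·5 − 5·4] + [5·(-2) − 3·5]| = 26, so the area is 13.
Summing gcd(|Δx|,|Δy|) over the edges gives the boundary count: gcd(2,6) + gcd(4,1) + gcd(2,7) = 2+1+1 = 4.
Scaling by 2 multiplies the area by 2² = 4 (so the new area is 52) and multiplies the boundary lattice-point count by 2, giving 8.
By Pick's theorem, the interior count of the dilated polygon is 52 − 8/2 + 1 = 49.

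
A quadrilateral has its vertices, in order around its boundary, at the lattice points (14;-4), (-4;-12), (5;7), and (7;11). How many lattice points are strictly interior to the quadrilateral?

162

By the shoelace formula, twice the signed area is |(14·(-12) − (-4)·(-4)) + ((-4)·7 − 5·(-12)) + (5·11 − 7·7) + (7·(-4) − 14·11)| = 328, so the area is 164.
Along each edge there are gcd(|Δx|,|Δy|)+1 lattice points, so counting each shared vertex once the boundary has gcd(18,8) + gcd(9,19) + gcd(2,4) + gcd(7,15) = 2+1+2+1 = 6.
Pick's theorem gives I = A − B/2 + 1 = 164 − 6/2 + 1 = 162.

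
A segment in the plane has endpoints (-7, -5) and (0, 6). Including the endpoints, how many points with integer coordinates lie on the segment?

The number of lattice points on a segment between lattice points is gcd(|Δx|,|Δy|) + 1 = gcd(7,11) + 1 = 1 + 1 = 2.

2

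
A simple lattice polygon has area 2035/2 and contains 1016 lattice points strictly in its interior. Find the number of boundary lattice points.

5

Pick's theorem gives A = I + B/2 − 1, so B = 2(A − I + 1) = 2(2035/2 − 1016 + 1) = 5.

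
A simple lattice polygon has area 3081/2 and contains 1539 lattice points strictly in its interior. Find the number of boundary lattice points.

5

Pick's theorem gives A = I + B/2 − 1, so B = 2(A − I + 1) = 2(3081/2 − 1539 + 1) = 5.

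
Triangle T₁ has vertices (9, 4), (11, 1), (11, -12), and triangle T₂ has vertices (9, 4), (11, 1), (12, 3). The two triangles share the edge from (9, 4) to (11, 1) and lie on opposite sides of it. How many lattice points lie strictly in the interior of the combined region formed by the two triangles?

9

The union is the simple quadrilateral with vertices (9, 4), (11, -12), (11, 1), (12, 3) in order.
The shoelace formula gives twice the area as |(9·(-12) − 11·4) + (11·1 − 11·(-12)) + (11·3 − 12·1) + (12·4 − 9·3)| = 33, so the area is 16.5.
Along each edge there are gcd(|Δx|,|Δy|)+1 lattice points, so counting each shared vertex once the boundary has gcd(2,16) + gcd(0,13) + gcd(1,2) + gcd(3,1) = 2+13+1+1 = 17.
By Pick's theorem I = A − B/2 + 1 = 16.5 − 17/2 + 1 = 9.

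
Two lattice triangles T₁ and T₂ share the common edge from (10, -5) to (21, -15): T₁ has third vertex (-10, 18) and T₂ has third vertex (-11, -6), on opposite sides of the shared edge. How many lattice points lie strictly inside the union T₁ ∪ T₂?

The union is the simple quadrilateral with vertices (10, -5), (-10, 18), (21, -15), (-11, -6) in order.
The shoelace formula gives twice the area as |(10·18 − (-10)·(-5)) + ((-10)·(-15) − 21·18) + (21·(-6) − (-11)·(-15)) + ((-11)·(-5) − 10·(-6))| = 274, so the area is 137.
Summing gcd(|Δx|,|Δy|) over the edges gives the boundary count: gcd(20,23) + gcd(31,33) + gcd(32,9) + gcd(21,1) = 1+1+1+1 = 4.
By Pick's theorem I = A − B/2 + 1 = 137 − 4/2 + 1 = 136.

136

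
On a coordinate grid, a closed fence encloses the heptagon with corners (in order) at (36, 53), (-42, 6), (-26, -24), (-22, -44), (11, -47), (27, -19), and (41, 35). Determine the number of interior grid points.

4711

The shoelace formula gives twice the area as |(36·6 − (-42)·53) + ((-42)·(-24) − (-26)·6) + ((-26)·(-44) − (-22)·(-24)) + ((-22)·(-47) − 11·(-44)) + (11·(-19) − 27·(-47)) + (27·35 − 41·(-19)) + (41·53 − 36·35)| = 9437, so the area is 4718.5.
Summing gcd(|Δx|,|Δy|) over the edges gives the boundary count: gcd(78,47) + gcd(16,30) + gcd(4,20) + gcd(33,3) + gcd(16,28) + gcd(14,54) + gcd(5,18) = 1+2+4+3+4+2+1 = 17.
By Pick's theorem A = I + B/2 − 1, so I = 4718.5 − 17/2 + 1 = 4711.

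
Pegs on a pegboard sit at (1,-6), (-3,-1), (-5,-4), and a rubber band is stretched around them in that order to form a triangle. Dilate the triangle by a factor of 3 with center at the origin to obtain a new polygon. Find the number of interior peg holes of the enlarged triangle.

The shoelace formula gives twice the area as |[1·(-1) − (-3)·(-6)] + [(-3)·(-4) − (-5)·(-1)] + [(-5)·(-6) − 1·(-4)]| = 22, so the area is 11.
Along each edge there are gcd(|Δx|,|Δy|)+1 lattice points, so counting each shared vertex once the boundary has gcd(4,5) + gcd(2,3) + gcd(6,2) = 1+1+2 = 4.
Scaling by 3 multiplies the area by 3² = 9 (so the new area is 99) and multiplies the boundary lattice-point count by 3, giving 12.
By Pick's theorem, the interior count of the dilated polygon is 99 − 12/2 + 1 = 94.

94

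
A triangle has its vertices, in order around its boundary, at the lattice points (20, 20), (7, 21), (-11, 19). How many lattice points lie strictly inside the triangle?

21

By the shoelace formula, twice the signed area is |(20·21 − 7·20) + (7·19 − (-11)·21) + ((-11)·20 − 20·19)| = 44, so the area is 22.
Along each edge there are gcd(|Δx|,|Δy|)+1 lattice points, so counting each shared vertex once the boundary has gcd(13,1) + gcd(18,2) + gcd(31,1) = 1+2+1 = 4.
By Pick's theorem A = I + B/2 − 1, so I = 22 − 4/2 + 1 = 21.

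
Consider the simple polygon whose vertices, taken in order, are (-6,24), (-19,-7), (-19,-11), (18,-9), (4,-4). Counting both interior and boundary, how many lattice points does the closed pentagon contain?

The shoelace formula gives twice the area as |((-6)·(-7) − (-19)·24) + ((-19)·(-11) − (-19)·(-7)) + ((-19)·(-9) − 18·(-11)) + (18·(-4) − 4·(-9)) + (4·24 − (-6)·(-4))| = 979, so the area is 489.5.
Summing gcd(|Δx|,|Δy|) over the edges gives the boundary count: gcd(13,31) + gcd(0,4) + gcd(37,2) + gcd(14,5) + gcd(10,28) = 1+4+1+1+2 = 9.
Pick's theorem gives I = A − B/2 + 1 = 489.5 − 9/2 + 1 = 486, so the closed region contains I + B = 486 + 9 = 495 lattice points.

495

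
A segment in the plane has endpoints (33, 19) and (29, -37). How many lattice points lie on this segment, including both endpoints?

The number of lattice points on a segment between lattice points is gcd(|Δx|,|Δy|) + 1 = gcd(4,56) + 1 = 4 + 1 = 5.

5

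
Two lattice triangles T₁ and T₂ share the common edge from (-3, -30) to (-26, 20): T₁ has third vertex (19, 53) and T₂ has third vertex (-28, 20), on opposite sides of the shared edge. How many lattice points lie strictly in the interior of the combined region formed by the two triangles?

1540

The union is the simple quadrilateral with vertices (-3, -30), (19, 53), (-26, 20), (-28, 20) in order.
The shoelace formula gives twice the area as |((-3)·53 − 19·(-30)) + (19·20 − (-26)·53) + ((-26)·20 − (-28)·20) + ((-28)·(-30) − (-3)·20)| = 3109, so the area is 3109/2.
Along each edge there are gcd(|Δx|,|Δy|)+1 lattice points, so counting each shared vertex once the boundary has gcd(22,83) + gcd(45,33) + gcd(2,0) + gcd(25,50) = 1+3+2+25 = 31.
By Pick's theorem I = A − B/2 + 1 = 3109/2 − 31/2 + 1 = 1540.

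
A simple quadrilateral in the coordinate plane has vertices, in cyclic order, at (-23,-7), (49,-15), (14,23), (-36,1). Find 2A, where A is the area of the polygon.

By the shoelace formula, twice the signed area is |[(-23)·(-15) − 49·(-7)] + [49·23 − 14·(-15)] + [14·1 − (-36)·23] + [(-36)·(-7) − (-23)·1]| = 3142, so the area is 1571.

3142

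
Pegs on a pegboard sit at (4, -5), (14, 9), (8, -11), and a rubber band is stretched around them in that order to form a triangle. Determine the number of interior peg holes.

The shoelace formula gives twice the area as |(4·9 − 14·(-5)) + (14·(-11) − 8·9) + (8·(-5) − 4·(-11))| = 116, so the area is 58.
The number of boundary lattice points is Σ gcd(|Δx|,|Δy|) = gcd(10,14) + gcd(6,20) + gcd(4,6) = 2+2+2 = 6.
By Pick's theorem A = I + B/2 − 1, so I = 58 − 6/2 + 1 = 56.

56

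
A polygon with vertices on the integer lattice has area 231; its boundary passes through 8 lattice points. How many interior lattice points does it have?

From Pick's theorem, I = A − B/2 + 1 = 231 − 8/2 + 1 = 228.

228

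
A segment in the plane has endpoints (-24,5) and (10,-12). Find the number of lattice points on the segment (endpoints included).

18

The number of lattice points on a segment between lattice points is gcd(|Δx|,|Δy|) + 1 = gcd(34,17) + 1 = 17 + 1 = 18.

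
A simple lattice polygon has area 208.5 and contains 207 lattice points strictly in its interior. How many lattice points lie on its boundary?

Pick's theorem gives A = I + B/2 − 1, so B = 2(A − I + 1) = 2(208.5 − 207 + 1) = 5.

5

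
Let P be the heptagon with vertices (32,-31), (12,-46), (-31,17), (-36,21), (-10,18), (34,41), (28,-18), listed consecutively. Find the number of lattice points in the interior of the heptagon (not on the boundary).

By the shoelace formula, twice the signed area is |(32·(-46) − 12·(-31)) + (12·17 − (-31)·(-46)) + ((-31)·21 − (-36)·17) + ((-36)·18 − (-10)·21) + ((-10)·41 − 34·18) + (34·(-18) − 28·41) + (28·(-31) − 32·(-18))| = 5873, so the area is 2936.5.
Along each edge there are gcd(|Δx|,|Δy|)+1 lattice points, so counting each shared vertex once the boundary has gcd(20,15) + gcd(43,63) + gcd(5,4) + gcd(26,3) + gcd(44,23) + gcd(6,59) + gcd(4,13) = 5+1+1+1+1+1+1 = 11.
Pick's theorem gives I = A − B/2 + 1 = 2936.5 − 11/2 + 1 = 2932.

2932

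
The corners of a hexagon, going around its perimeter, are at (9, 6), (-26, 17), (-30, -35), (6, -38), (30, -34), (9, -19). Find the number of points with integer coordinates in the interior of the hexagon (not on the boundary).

1969

Using the shoelace formula, 2A = |(9·17 − (-26)·6) + ((-26)·(-35) − (-30)·17) + ((-30)·(-38) − 6·(-35)) + (6·(-34) − 30·(-38)) + (30·(-19) − 9·(-34)) + (9·6 − 9·(-19))| = 3976, so the area is 1988.
Summing gcd(|Δx|,|Δy|) over the edges gives the boundary count: gcd(35,11) + gcd(4,52) + gcd(36,3) + gcd(24,4) + gcd(21,15) + gcd(0,25) = 1+4+3+4+3+25 = 40.
Pick's theorem gives I = A − B/2 + 1 = 1988 − 40/2 + 1 = 1969.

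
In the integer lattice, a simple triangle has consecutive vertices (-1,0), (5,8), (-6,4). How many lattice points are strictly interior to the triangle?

Using the shoelace formula, 2A = |((-1)·8 − 5·0) + (5·4 − (-6)·8) + ((-6)·0 − (-1)·4)| = 64, so the area is 32.
Summing gcd(|Δx|,|Δy|) over the edges gives the boundary count: gcd(6,8) + gcd(11,4) + gcd(5,4) = 2+1+1 = 4.
Pick's theorem gives I = A − B/2 + 1 = 32 − 4/2 + 1 = 31.

31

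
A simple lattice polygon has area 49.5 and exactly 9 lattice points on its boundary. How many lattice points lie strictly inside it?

46

Pick's theorem A = I + B/2 − 1 rearranges to I = A − B/2 + 1 = 49.5 − 9/2 + 1 = 46.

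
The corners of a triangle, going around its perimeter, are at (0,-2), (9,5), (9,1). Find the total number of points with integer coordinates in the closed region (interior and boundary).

23

Using the shoelace formula, 2A = |(0·5 − 9·(-2)) + (9·1 − 9·5) + (9·(-2) − 0·1)| = 36, so the area is 18.
The number of boundary lattice points is Σ gcd(|Δx|,|Δy|) = gcd(9,7) + gcd(0,4) + gcd(9,3) = 1+4+3 = 8.
Pick's theorem gives I = A − B/2 + 1 = 18 − 8/2 + 1 = 15, so the closed region contains I + B = 15 + 8 = 23 lattice points.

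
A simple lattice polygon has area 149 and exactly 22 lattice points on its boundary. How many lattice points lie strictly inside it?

Pick's theorem A = I + B/2 − 1 rearranges to I = A − B/2 + 1 = 149 − 22/2 + 1 = 139.

139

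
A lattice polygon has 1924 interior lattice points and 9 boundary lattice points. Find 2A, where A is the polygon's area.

3855

By Pick's theorem, A = I + B/2 − 1 = 1924 + 9/2 − 1 = 3855/2.
Hence 2A = 3855.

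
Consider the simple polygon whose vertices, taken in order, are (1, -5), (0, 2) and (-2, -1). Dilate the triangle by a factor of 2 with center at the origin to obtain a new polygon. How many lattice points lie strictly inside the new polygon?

32

By the shoelace formula, twice the signed area is |(1·2 − 0·(-5)) + (0·(-1) − (-2)·2) + ((-2)·(-5) − 1·(-1))| = 17, so the area is 17/2.
Along each edge there are gcd(|Δx|,|Δy|)+1 lattice points, so counting each shared vertex once the boundary has gcd(1,7) + gcd(2,3) + gcd(3,4) = 1+1+1 = 3.
Scaling by 2 multiplies the area by 2² = 4 (so the new area is 34) and multiplies the boundary lattice-point count by 2, giving 6.
By Pick's theorem, the interior count of the dilated polygon is 34 − 6/2 + 1 = 32.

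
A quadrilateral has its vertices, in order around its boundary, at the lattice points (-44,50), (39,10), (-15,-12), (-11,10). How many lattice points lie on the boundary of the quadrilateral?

The number of boundary lattice points is Σ gcd(|Δx|,|Δy|) = gcd(83,40) + gcd(54,22) + gcd(4,22) + gcd(33,40) = 1+2+2+1 = 6.

6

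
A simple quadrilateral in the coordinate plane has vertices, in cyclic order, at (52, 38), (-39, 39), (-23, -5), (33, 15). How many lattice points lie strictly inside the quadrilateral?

2444

The shoelace formula gives twice the area as |(52·39 − (-39)·38) + ((-39)·(-5) − (-23)·39) + ((-23)·15 − 33·(-5)) + (33·38 − 52·15)| = 4896, so the area is 2448.
The number of boundary lattice points is Σ gcd(|Δx|,|Δy|) = gcd(91,1) + gcd(16,44) + gcd(56,20) + gcd(19,23) = 1+4+4+1 = 10.
By Pick's theorem A = I + B/2 − 1, so I = 2448 − 10/2 + 1 = 2444.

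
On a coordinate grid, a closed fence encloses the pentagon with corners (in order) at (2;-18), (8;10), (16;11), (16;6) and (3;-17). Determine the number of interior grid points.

145

By the shoelace formula, twice the signed area is |[2·10 − 8·(-18)] + [8·11 − 16·10] + [16·6 − 16·11] + [16·(-17) − 3·6] + [3·(-18) − 2·(-17)]| = 298, so the area is 149.
The number of boundary lattice points is Σ gcd(|Δx|,|Δy|) = gcd(6,28) + gcd(8,1) + gcd(0,5) + gcd(13,23) + gcd(1,1) = 2+1+5+1+1 = 10.
By Pick's theorem A = I + B/2 − 1, so I = 149 − 10/2 + 1 = 145.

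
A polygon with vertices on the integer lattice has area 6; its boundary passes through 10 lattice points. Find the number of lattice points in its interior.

2

From Pick's theorem, I = A − B/2 + 1 = 6 − 10/2 + 1 = 2.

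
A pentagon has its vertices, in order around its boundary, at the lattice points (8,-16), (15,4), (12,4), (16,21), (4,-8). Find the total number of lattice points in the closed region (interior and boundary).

Using the shoelace formula, 2A = |(8·4 − 15·(-16)) + (15·4 − 12·4) + (12·21 − 16·4) + (16·(-8) − 4·21) + (4·(-16) − 8·(-8))| = 260, so the area is 130.
Along each edge there are gcd(|Δx|,|Δy|)+1 lattice points, so counting each shared vertex once the boundary has gcd(7,20) + gcd(3,0) + gcd(4,17) + gcd(12,29) + gcd(4,8) = 1+3+1+1+4 = 10.
Pick's theorem gives I = A − B/2 + 1 = 130 − 10/2 + 1 = 126, so the closed region contains I + B = 126 + 10 = 136 lattice points.

136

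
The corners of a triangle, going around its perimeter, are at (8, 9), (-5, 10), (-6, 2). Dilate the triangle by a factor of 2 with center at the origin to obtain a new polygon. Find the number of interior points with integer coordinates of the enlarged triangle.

202

Using the shoelace formula, 2A = |(8·10 − (-5)·9) + ((-5)·2 − (-6)·10) + ((-6)·9 − 8·2)| = 105, so the area is 105/2.
Summing gcd(|Δx|,|Δy|) over the edges gives the boundary count: gcd(13,1) + gcd(1,8) + gcd(14,7) = 1+1+7 = 9.
Scaling by 2 multiplies the area by 2² = 4 (so the new area is 210) and multiplies the boundary lattice-point count by 2, giving 18.
By Pick's theorem, the interior count of the dilated polygon is 210 − 18/2 + 1 = 202.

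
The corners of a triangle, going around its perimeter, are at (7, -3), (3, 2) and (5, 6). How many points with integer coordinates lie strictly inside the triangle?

By the shoelace formula, twice the signed area is |[7·2 − 3·(-3)] + [3·6 − 5·2] + [5·(-3) − 7·6]| = 26, so the area is 13.
Along each edge there are gcd(|Δx|,|Δy|)+1 lattice points, so counting each shared vertex once the boundary has gcd(4,5) + gcd(2,4) + gcd(2,9) = 1+2+1 = 4.
By Pick's theorem A = I + B/2 − 1, so I = 13 − 4/2 + 1 = 12.

12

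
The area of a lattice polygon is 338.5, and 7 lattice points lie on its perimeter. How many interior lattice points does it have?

Pick's theorem A = I + B/2 − 1 rearranges to I = A − B/2 + 1 = 338.5 − 7/2 + 1 = 336.

336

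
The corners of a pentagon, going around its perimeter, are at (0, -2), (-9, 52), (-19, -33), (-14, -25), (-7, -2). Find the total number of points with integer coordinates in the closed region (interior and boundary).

586

By the shoelace formula, twice the signed area is |(0·52 − (-9)·(-2)) + ((-9)·(-33) − (-19)·52) + ((-19)·(-25) − (-14)·(-33)) + ((-14)·(-2) − (-7)·(-25)) + ((-7)·(-2) − 0·(-2))| = 1147, so the area is 573.5.
The number of boundary lattice points is Σ gcd(|Δx|,|Δy|) = gcd(9,54) + gcd(10,85) + gcd(5,8) + gcd(7,23) + gcd(7,0) = 9+5+1+1+7 = 23.
Pick's theorem gives I = A − B/2 + 1 = 573.5 − 23/2 + 1 = 563, so the closed region contains I + B = 563 + 23 = 586 lattice points.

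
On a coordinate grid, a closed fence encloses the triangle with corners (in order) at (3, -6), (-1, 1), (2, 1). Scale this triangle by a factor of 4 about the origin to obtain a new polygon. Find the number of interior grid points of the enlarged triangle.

By the shoelace formula, twice the signed area is |(3·1 − (-1)·(-6)) + ((-1)·1 − 2·1) + (2·(-6) − 3·1)| = 21, so the area is 10.5.
Summing gcd(|Δx|,|Δy|) over the edges gives the boundary count: gcd(4,7) + gcd(3,0) + gcd(1,7) = 1+3+1 = 5.
Scaling by 4 multiplies the area by 4² = 16 (so the new area is 168) and multiplies the boundary lattice-point count by 4, giving 20.
By Pick's theorem, the interior count of the dilated polygon is 168 − 20/2 + 1 = 159.

159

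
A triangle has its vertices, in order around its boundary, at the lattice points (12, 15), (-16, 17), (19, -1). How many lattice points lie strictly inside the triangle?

Using the shoelace formula, 2A = |(12·17 − (-16)·15) + ((-16)·(-1) − 19·17) + (19·15 − 12·(-1))| = 434, so the area is 217.
Along each edge there are gcd(|Δx|,|Δy|)+1 lattice points, so counting each shared vertex once the boundary has gcd(28,2) + gcd(35,18) + gcd(7,16) = 2+1+1 = 4.
By Pick's theorem A = I + B/2 − 1, so I = 217 − 4/2 + 1 = 216.

216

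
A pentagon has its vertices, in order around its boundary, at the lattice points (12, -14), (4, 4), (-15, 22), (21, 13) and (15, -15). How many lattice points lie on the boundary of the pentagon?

15

Along each edge there are gcd(|Δx|,|Δy|)+1 lattice points, so counting each shared vertex once the boundary has gcd(8,18) + gcd(19,18) + gcd(36,9) + gcd(6,28) + gcd(3,1) = 2+1+9+2+1 = 15.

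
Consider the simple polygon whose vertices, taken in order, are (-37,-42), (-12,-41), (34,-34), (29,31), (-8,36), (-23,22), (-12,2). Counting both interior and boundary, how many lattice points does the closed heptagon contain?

Using the shoelace formula, 2A = |((-37)·(-41) − (-12)·(-42)) + ((-12)·(-34) − 34·(-41)) + (34·31 − 29·(-34)) + (29·36 − (-8)·31) + ((-8)·22 − (-23)·36) + ((-23)·2 − (-12)·22) + ((-12)·(-42) − (-37)·2)| = 7595, so the area is 7595/2.
Summing gcd(|Δx|,|Δy|) over the edges gives the boundary count: gcd(25,1) + gcd(46,7) + gcd(5,65) + gcd(37,5) + gcd(15,14) + gcd(11,20) + gcd(25,44) = 1+1+5+1+1+1+1 = 11.
Pick's theorem gives I = A − B/2 + 1 = 7595/2 − 11/2 + 1 = 3793, so the closed region contains I + B = 3793 + 11 = 3804 lattice points.

3804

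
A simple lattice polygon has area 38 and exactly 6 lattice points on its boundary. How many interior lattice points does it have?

36

Pick's theorem A = I + B/2 − 1 rearranges to I = A − B/2 + 1 = 38 − 6/2 + 1 = 36.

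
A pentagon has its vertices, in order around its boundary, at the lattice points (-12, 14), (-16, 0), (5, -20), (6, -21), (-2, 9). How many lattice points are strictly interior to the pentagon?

By the shoelace formula, twice the signed area is |((-12)·0 − (-16)·14) + ((-16)·(-20) − 5·0) + (5·(-21) − 6·(-20)) + (6·9 − (-2)·(-21)) + ((-2)·14 − (-12)·9)| = 651, so the area is 325.5.
Summing gcd(|Δx|,|Δy|) over the edges gives the boundary count: gcd(4,14) + gcd(21,20) + gcd(1,1) + gcd(8,30) + gcd(10,5) = 2+1+1+2+5 = 11.
By Pick's theorem A = I + B/2 − 1, so I = 325.5 − 11/2 + 1 = 321.

321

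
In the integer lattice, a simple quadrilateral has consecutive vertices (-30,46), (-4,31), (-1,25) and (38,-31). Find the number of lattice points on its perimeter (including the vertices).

6

Summing gcd(|Δx|,|Δy|) over the edges gives the boundary count: gcd(26,15) + gcd(3,6) + gcd(39,56) + gcd(68,77) = 1+3+1+1 = 6.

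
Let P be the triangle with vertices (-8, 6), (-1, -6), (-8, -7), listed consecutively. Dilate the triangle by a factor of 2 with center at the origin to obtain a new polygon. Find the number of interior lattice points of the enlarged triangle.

168

The shoelace formula gives twice the area as |[(-8)·(-6) − (-1)·6] + [(-1)·(-7) − (-8)·(-6)] + [(-8)·6 − (-8)·(-7)]| = 91, so the area is 45.5.
Summing gcd(|Δx|,|Δy|) over the edges gives the boundary count: gcd(7,12) + gcd(7,1) + gcd(0,13) = 1+1+13 = 15.
Scaling by 2 multiplies the area by 2² = 4 (so the new area is 182) and multiplies the boundary lattice-point count by 2, giving 30.
By Pick's theorem, the interior count of the dilated polygon is 182 − 30/2 + 1 = 168.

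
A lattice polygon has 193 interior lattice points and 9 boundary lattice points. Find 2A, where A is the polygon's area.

Pick's theorem states A = I + B/2 − 1, so A = 193 + 9/2 − 1 = 393/2.
Hence 2A = 393.

393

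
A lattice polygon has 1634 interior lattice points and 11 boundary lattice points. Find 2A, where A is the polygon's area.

3277

Pick's theorem states A = I + B/2 − 1, so A = 1634 + 11/2 − 1 = 3277/2.
Hence 2A = 3277.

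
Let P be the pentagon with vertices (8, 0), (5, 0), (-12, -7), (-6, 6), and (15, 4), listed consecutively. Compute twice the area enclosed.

295

By the shoelace formula, twice the signed area is |(8·0 − 5·0) + (5·(-7) − (-12)·0) + ((-12)·6 − (-6)·(-7)) + ((-6)·4 − 15·6) + (15·0 − 8·4)| = 295, so the area is 147.5.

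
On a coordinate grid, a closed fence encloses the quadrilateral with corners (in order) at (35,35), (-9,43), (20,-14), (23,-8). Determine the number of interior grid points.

1163

The shoelace formula gives twice the area as |[35·43 − (-9)·35] + [(-9)·(-14) − 20·43] + [20·(-8) − 23·(-14)] + [23·35 − 35·(-8)]| = 2333, so the area is 2333/2.
Along each edge there are gcd(|Δx|,|Δy|)+1 lattice points, so counting each shared vertex once the boundary has gcd(44,8) + gcd(29,57) + gcd(3,6) + gcd(12,43) = 4+1+3+1 = 9.
By Pick's theorem A = I + B/2 − 1, so I = 2333/2 − 9/2 + 1 = 1163.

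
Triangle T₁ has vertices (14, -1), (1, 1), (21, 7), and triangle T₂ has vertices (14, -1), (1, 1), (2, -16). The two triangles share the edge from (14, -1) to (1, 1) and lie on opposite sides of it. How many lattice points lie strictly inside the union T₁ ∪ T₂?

The union is the simple quadrilateral with vertices (14, -1), (21, 7), (1, 1), (2, -16) in order.
The shoelace formula gives twice the area as |(14·7 − 21·(-1)) + (21·1 − 1·7) + (1·(-16) − 2·1) + (2·(-1) − 14·(-16))| = 337, so the area is 168.5.
Summing gcd(|Δx|,|Δy|) over the edges gives the boundary count: gcd(7,8) + gcd(20,6) + gcd(1,17) + gcd(12,15) = 1+2+1+3 = 7.
By Pick's theorem I = A − B/2 + 1 = 168.5 − 7/2 + 1 = 166.

166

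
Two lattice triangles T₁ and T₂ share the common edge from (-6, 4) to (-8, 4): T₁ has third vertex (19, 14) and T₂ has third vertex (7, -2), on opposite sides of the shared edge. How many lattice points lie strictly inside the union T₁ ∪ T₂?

The union is the simple quadrilateral with vertices (-6, 4), (19, 14), (-8, 4), (7, -2) in order.
Using the shoelace formula, 2A = |[(-6)·14 − 19·4] + [19·4 − (-8)·14] + [(-8)·(-2) − 7·4] + [7·4 − (-6)·(-2)]| = 32, so the area is 16.
The number of boundary lattice points is Σ gcd(|Δx|,|Δy|) = gcd(25,10) + gcd(27,10) + gcd(15,6) + gcd(13,6) = 5+1+3+1 = 10.
By Pick's theorem I = A − B/2 + 1 = 16 − 10/2 + 1 = 12.

12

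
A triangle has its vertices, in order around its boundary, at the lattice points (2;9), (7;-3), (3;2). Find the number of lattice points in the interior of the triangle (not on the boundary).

11

Using the shoelace formula, 2A = |(2·(-3) − 7·9) + (7·2 − 3·(-3)) + (3·9 − 2·2)| = 23, so the area is 11.5.
Along each edge there are gcd(|Δx|,|Δy|)+1 lattice points, so counting each shared vertex once the boundary has gcd(5,12) + gcd(4,5) + gcd(1,7) = 1+1+1 = 3.
By Pick's theorem A = I + B/2 − 1, so I = 11.5 − 3/2 + 1 = 11.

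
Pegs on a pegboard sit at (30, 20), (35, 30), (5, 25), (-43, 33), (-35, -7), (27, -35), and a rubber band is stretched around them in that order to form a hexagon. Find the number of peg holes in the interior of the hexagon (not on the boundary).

Using the shoelace formula, 2A = |(30·30 − 35·20) + (35·25 − 5·30) + (5·33 − (-43)·25) + ((-43)·(-7) − (-35)·33) + ((-35)·(-35) − 27·(-7)) + (27·20 − 30·(-35))| = 6625, so the area is 3312.5.
Summing gcd(|Δx|,|Δy|) over the edges gives the boundary count: gcd(5,10) + gcd(30,5) + gcd(48,8) + gcd(8,40) + gcd(62,28) + gcd(3,55) = 5+5+8+8+2+1 = 29.
By Pick's theorem A = I + B/2 − 1, so I = 3312.5 − 29/2 + 1 = 3299.

3299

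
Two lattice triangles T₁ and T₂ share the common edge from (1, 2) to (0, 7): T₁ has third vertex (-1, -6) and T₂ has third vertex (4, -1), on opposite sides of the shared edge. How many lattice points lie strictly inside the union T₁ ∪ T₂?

11

The union is the simple quadrilateral with vertices (1, 2), (-1, -6), (0, 7), (4, -1) in order.
Using the shoelace formula, 2A = |[1·(-6) − (-1)·2] + [(-1)·7 − 0·(-6)] + [0·(-1) − 4·7] + [4·2 − 1·(-1)]| = 30, so the area is 15.
Summing gcd(|Δx|,|Δy|) over the edges gives the boundary count: gcd(2,8) + gcd(1,13) + gcd(4,8) + gcd(3,3) = 2+1+4+3 = 10.
By Pick's theorem I = A − B/2 + 1 = 15 − 10/2 + 1 = 11.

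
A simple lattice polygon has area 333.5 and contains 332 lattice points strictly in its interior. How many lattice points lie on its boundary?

5

Pick's theorem gives A = I + B/2 − 1, so B = 2(A − I + 1) = 2(333.5 − 332 + 1) = 5.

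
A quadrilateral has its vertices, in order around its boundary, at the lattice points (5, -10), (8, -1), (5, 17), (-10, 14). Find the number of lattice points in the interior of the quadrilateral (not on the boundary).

Using the shoelace formula, 2A = |(5·(-1) − 8·(-10)) + (8·17 − 5·(-1)) + (5·14 − (-10)·17) + ((-10)·(-10) − 5·14)| = 486, so the area is 243.
The number of boundary lattice points is Σ gcd(|Δx|,|Δy|) = gcd(3,9) + gcd(3,18) + gcd(15,3) + gcd(15,24) = 3+3+3+3 = 12.
Pick's theorem gives I = A − B/2 + 1 = 243 − 12/2 + 1 = 238.

238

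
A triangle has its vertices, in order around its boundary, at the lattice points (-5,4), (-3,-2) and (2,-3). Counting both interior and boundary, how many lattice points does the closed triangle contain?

The shoelace formula gives twice the area as |[(-5)·(-2) − (-3)·4] + [(-3)·(-3) − 2·(-2)] + [2·4 − (-5)·(-3)]| = 28, so the area is 14.
Along each edge there are gcd(|Δx|,|Δy|)+1 lattice points, so counting each shared vertex once the boundary has gcd(2,6) + gcd(5,1) + gcd(7,7) = 2+1+7 = 10.
Pick's theorem gives I = A − B/2 + 1 = 14 − 10/2 + 1 = 10, so the closed region contains I + B = 10 + 10 = 20 lattice points.

20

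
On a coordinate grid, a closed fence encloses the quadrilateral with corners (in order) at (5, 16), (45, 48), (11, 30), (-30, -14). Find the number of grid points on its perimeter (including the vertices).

16

Along each edge there are gcd(|Δx|,|Δy|)+1 lattice points, so counting each shared vertex once the boundary has gcd(40,32) + gcd(34,18) + gcd(41,44) + gcd(35,30) = 8+2+1+5 = 16.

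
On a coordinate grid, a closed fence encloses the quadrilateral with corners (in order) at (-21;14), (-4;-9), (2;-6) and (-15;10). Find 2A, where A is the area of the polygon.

217

Using the shoelace formula, 2A = |[(-21)·(-9) − (-4)·14] + [(-4)·(-6) − 2·(-9)] + [2·10 − (-15)·(-6)] + [(-15)·14 − (-21)·10]| = 217, so the area is 217/2.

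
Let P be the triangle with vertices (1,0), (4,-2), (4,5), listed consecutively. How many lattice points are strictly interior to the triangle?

7

The shoelace formula gives twice the area as |(1·(-2) − 4·0) + (4·5 − 4·(-2)) + (4·0 − 1·5)| = 21, so the area is 21/2.
Along each edge there are gcd(|Δx|,|Δy|)+1 lattice points, so counting each shared vertex once the boundary has gcd(3,2) + gcd(0,7) + gcd(3,5) = 1+7+1 = 9.
Pick's theorem gives I = A − B/2 + 1 = 21/2 − 9/2 + 1 = 7.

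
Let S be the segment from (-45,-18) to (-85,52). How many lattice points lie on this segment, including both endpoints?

The number of lattice points on a segment between lattice points is gcd(|Δx|,|Δy|) + 1 = gcd(40,70) + 1 = 10 + 1 = 11.

11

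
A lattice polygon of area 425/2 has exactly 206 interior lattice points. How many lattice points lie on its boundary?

15

Pick's theorem gives A = I + B/2 − 1, so B = 2(A − I + 1) = 2(425/2 − 206 + 1) = 15.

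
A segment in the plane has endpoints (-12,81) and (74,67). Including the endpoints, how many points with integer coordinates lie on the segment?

3

The number of lattice points on a segment between lattice points is gcd(|Δx|,|Δy|) + 1 = gcd(86,14) + 1 = 2 + 1 = 3.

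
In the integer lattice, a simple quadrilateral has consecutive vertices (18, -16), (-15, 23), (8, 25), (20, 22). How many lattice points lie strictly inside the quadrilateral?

By the shoelace formula, twice the signed area is |[18·23 − (-15)·(-16)] + [(-15)·25 − 8·23] + [8·22 − 20·25] + [20·(-16) − 18·22]| = 1425, so the area is 1425/2.
Summing gcd(|Δx|,|Δy|) over the edges gives the boundary count: gcd(33,39) + gcd(23,2) + gcd(12,3) + gcd(2,38) = 3+1+3+2 = 9.
By Pick's theorem A = I + B/2 − 1, so I = 1425/2 − 9/2 + 1 = 709.

709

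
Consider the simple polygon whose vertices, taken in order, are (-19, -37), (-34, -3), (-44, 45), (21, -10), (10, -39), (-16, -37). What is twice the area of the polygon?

5192

By the shoelace formula, twice the signed area is |((-19)·(-3) − (-34)·(-37)) + ((-34)·45 − (-44)·(-3)) + ((-44)·(-10) − 21·45) + (21·(-39) − 10·(-10)) + (10·(-37) − (-16)·(-39)) + ((-16)·(-37) − (-19)·(-37))| = 5192, so the area is 2596.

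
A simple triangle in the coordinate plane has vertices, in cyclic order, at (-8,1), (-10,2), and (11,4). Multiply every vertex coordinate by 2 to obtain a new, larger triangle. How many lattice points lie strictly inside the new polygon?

48

Using the shoelace formula, 2A = |[(-8)·2 − (-10)·1] + [(-10)·4 − 11·2] + [11·1 − (-8)·4]| = 25, so the area is 12.5.
The number of boundary lattice points is Σ gcd(|Δx|,|Δy|) = gcd(2,1) + gcd(21,2) + gcd(19,3) = 1+1+1 = 3.
Scaling by 2 multiplies the area by 2² = 4 (so the new area is 50) and multiplies the boundary lattice-point count by 2, giving 6.
By Pick's theorem, the interior count of the dilated polygon is 50 − 6/2 + 1 = 48.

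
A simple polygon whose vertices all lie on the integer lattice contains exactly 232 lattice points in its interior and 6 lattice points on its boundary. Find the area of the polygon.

Pick's theorem states A = I + B/2 − 1, so A = 232 + 6/2 − 1 = 234.

234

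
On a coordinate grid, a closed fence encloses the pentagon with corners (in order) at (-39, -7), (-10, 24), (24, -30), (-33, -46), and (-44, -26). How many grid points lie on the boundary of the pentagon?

6

The number of boundary lattice points is Σ gcd(|Δx|,|Δy|) = gcd(29,31) + gcd(34,54) + gcd(57,16) + gcd(11,20) + gcd(5,19) = 1+2+1+1+1 = 6.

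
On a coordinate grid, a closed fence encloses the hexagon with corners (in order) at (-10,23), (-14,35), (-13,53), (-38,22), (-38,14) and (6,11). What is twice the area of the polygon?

The shoelace formula gives twice the area as |[(-10)·35 − (-14)·23] + [(-14)·53 − (-13)·35] + [(-13)·22 − (-38)·53] + [(-38)·14 − (-38)·22] + [(-38)·11 − 6·14] + [6·23 − (-10)·11]| = 1463, so the area is 1463/2.

1463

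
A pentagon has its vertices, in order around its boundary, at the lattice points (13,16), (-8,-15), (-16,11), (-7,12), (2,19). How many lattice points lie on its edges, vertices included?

6

Summing gcd(|Δx|,|Δy|) over the edges gives the boundary count: gcd(21,31) + gcd(8,26) + gcd(9,1) + gcd(9,7) + gcd(11,3) = 1+2+1+1+1 = 6.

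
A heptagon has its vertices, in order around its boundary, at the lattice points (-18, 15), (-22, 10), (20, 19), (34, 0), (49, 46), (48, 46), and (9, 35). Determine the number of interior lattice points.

The shoelace formula gives twice the area as |[(-18)·10 − (-22)·15] + [(-22)·19 − 20·10] + [20·0 − 34·19] + [34·46 − 49·0] + [49·46 − 48·46] + [48·35 − 9·46] + [9·15 − (-18)·35]| = 2527, so the area is 2527/2.
The number of boundary lattice points is Σ gcd(|Δx|,|Δy|) = gcd(4,5) + gcd(42,9) + gcd(14,19) + gcd(15,46) + gcd(1,0) + gcd(39,11) + gcd(27,20) = 1+3+1+1+1+1+1 = 9.
Pick's theorem gives I = A − B/2 + 1 = 2527/2 − 9/2 + 1 = 1260.

1260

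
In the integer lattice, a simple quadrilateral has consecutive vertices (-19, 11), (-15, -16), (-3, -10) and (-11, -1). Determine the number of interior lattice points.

The shoelace formula gives twice the area as |[(-19)·(-16) − (-15)·11] + [(-15)·(-10) − (-3)·(-16)] + [(-3)·(-1) − (-11)·(-10)] + [(-11)·11 − (-19)·(-1)]| = 324, so the area is 162.
The number of boundary lattice points is Σ gcd(|Δx|,|Δy|) = gcd(4,27) + gcd(12,6) + gcd(8,9) + gcd(8,12) = 1+6+1+4 = 12.
Pick's theorem gives I = A − B/2 + 1 = 162 − 12/2 + 1 = 157.

157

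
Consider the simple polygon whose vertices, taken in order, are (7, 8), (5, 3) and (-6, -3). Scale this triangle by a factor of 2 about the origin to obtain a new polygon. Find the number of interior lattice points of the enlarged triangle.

84

By the shoelace formula, twice the signed area is |(7·3 − 5·8) + (5·(-3) − (-6)·3) + ((-6)·8 − 7·(-3))| = 43, so the area is 21.5.
Summing gcd(|Δx|,|Δy|) over the edges gives the boundary count: gcd(2,5) + gcd(11,6) + gcd(13,11) = 1+1+1 = 3.
Scaling by 2 multiplies the area by 2² = 4 (so the new area is 86) and multiplies the boundary lattice-point count by 2, giving 6.
By Pick's theorem, the interior count of the dilated polygon is 86 − 6/2 + 1 = 84.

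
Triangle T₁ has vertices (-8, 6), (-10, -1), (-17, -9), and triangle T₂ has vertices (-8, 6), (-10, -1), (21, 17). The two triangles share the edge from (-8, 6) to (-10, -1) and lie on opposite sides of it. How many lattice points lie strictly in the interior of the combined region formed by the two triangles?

105

The union is the simple quadrilateral with vertices (-8, 6), (-17, -9), (-10, -1), (21, 17) in order.
Using the shoelace formula, 2A = |[(-8)·(-9) − (-17)·6] + [(-17)·(-1) − (-10)·(-9)] + [(-10)·17 − 21·(-1)] + [21·6 − (-8)·17]| = 214, so the area is 107.
Along each edge there are gcd(|Δx|,|Δy|)+1 lattice points, so counting each shared vertex once the boundary has gcd(9,15) + gcd(7,8) + gcd(31,18) + gcd(29,11) = 3+1+1+1 = 6.
By Pick's theorem I = A − B/2 + 1 = 107 − 6/2 + 1 = 105.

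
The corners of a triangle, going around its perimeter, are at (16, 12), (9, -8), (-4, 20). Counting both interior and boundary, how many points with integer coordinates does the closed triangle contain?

232

Using the shoelace formula, 2A = |(16·(-8) − 9·12) + (9·20 − (-4)·(-8)) + ((-4)·12 − 16·20)| = 456, so the area is 228.
The number of boundary lattice points is Σ gcd(|Δx|,|Δy|) = gcd(7,20) + gcd(13,28) + gcd(20,8) = 1+1+4 = 6.
Pick's theorem gives I = A − B/2 + 1 = 228 − 6/2 + 1 = 226, so the closed region contains I + B = 226 + 6 = 232 lattice points.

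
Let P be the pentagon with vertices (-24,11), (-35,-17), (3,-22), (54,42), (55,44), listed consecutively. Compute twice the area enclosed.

4655

Using the shoelace formula, 2A = |((-24)·(-17) − (-35)·11) + ((-35)·(-22) − 3·(-17)) + (3·42 − 54·(-22)) + (54·44 − 55·42) + (55·11 − (-24)·44)| = 4655, so the area is 4655/2.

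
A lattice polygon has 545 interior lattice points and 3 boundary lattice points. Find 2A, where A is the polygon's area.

Pick's theorem states A = I + B/2 − 1, so A = 545 + 3/2 − 1 = 1091/2.
Hence 2A = 1091.

1091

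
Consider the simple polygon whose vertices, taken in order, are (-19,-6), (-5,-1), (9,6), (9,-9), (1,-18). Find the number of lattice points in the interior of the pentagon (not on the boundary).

Using the shoelace formula, 2A = |[(-19)·(-1) − (-5)·(-6)] + [(-5)·6 − 9·(-1)] + [9·(-9) − 9·6] + [9·(-18) − 1·(-9)] + [1·(-6) − (-19)·(-18)]| = 668, so the area is 334.
The number of boundary lattice points is Σ gcd(|Δx|,|Δy|) = gcd(14,5) + gcd(14,7) + gcd(0,15) + gcd(8,9) + gcd(20,12) = 1+7+15+1+4 = 28.
By Pick's theorem A = I + B/2 − 1, so I = 334 − 28/2 + 1 = 321.

321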